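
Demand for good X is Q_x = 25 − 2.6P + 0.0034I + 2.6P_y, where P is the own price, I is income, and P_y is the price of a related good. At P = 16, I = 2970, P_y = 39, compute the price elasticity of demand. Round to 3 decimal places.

-0.438

Q_x = 25 − 2.6(16) + 0.0034(2970) + 2.6(39) = 25 − 41.6 + 10.098 + 101.4 = 94.898.
∂Q_x/∂P = −2.6, so E_p = (−2.6)·(16/94.898) ≈ -0.438.
|E_p| < 1: demand is inelastic.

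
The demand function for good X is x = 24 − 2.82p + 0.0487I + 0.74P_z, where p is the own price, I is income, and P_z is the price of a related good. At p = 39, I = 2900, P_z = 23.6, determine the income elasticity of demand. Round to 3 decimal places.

1.942

At the given point, x = 24 − 2.82(39) + 0.0487(2900) + 0.74(23.6) = 24 − 109.98 + 141.23 + 17.464 = 72.714.
∂x/∂I = +0.0487, so E_I = 0.0487·(2900/72.714) ≈ 1.942.
E_I > 1: normal good (luxury).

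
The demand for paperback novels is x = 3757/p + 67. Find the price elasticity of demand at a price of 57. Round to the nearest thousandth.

-0.496

At p = 57, x = 132.9123.
dx/dp = −3757/p² = −1.1564.
Point elasticity E = (dx/dp)·(p/x) = -1.1564 × 57/132.9123 ≈ -0.496.
|E| < 1, so demand is inelastic at this price.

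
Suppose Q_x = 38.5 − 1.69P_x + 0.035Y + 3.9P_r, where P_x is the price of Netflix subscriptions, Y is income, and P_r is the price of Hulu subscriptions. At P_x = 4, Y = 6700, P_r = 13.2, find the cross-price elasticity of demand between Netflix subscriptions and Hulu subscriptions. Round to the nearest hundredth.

Substituting, Q_x = 38.5 − 1.69(4) + 0.035(6700) + 3.9(13.2) = 38.5 − 6.76 + 234.5 + 51.48 = 317.72.
∂Q_x/∂P_r = +3.9, so E_xy = 3.9·(13.2/317.72) ≈ 0.16.
E_xy > 0: the goods are substitutes.

0.16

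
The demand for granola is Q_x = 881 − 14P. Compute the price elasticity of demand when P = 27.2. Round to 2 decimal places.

-0.76

At P = 27.2, Q_x = 500.2.
dQ_x/dP = −14.
Point elasticity E = (dQ_x/dP)·(P/Q_x) = -14 × 27.2/500.2 ≈ -0.76.
|E| < 1, so demand is inelastic at this price.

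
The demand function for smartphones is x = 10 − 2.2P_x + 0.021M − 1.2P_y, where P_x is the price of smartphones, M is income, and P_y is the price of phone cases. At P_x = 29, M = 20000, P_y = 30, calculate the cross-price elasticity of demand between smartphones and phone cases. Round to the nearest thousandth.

At the given point, x = 10 − 2.2(29) + 0.021(20000) − 1.2(30) = 10 − 63.8 + 420 − 36 = 330.2.
∂x/∂P_y = −1.2, so E_xy = -1.2·(30/330.2) ≈ -0.109.
E_xy < 0: the goods are complements.

-0.109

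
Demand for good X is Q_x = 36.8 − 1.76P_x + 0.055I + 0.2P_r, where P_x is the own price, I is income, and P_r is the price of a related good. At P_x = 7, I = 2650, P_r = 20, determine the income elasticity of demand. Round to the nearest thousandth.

0.837

First evaluate Q_x: 36.8 − 1.76(7) + 0.055(2650) + 0.2(20) = 36.8 − 12.32 + 145.75 + 4 = 174.23.
∂Q_x/∂I = +0.055, so E_I = 0.055·(2650/174.23) ≈ 0.837.
E_I ∈ (0,1): normal good (necessity).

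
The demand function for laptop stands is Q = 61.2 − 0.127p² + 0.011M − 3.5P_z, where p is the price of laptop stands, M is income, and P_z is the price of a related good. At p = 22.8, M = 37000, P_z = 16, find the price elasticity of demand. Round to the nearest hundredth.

-0.38

At the given point, Q = 61.2 − 0.127(22.8)² + 0.011(37000) − 3.5(16) = 61.2 − 66.0197 + 407 − 56 = 346.1803.
∂Q/∂p = −2·0.127·p = -5.7912, so E_p = -5.7912·(22.8/346.1803) ≈ -0.38.
|E_p| < 1: demand is inelastic.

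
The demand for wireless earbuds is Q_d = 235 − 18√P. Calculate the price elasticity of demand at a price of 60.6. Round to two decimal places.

-0.74

At P = 60.6, Q_d = 94.8772.
dQ_d/dP = −18/(2√P) = −18/(2·7.7846).
Point elasticity E = (dQ_d/dP)·(P/Q_d) = -1.1561 × 60.6/94.8772 ≈ -0.74.
|E| < 1, so demand is inelastic at this price.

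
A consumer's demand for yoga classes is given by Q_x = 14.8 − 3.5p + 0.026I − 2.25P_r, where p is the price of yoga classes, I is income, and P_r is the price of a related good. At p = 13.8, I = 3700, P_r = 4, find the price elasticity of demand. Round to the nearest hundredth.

Substituting, Q_x = 14.8 − 3.5(13.8) + 0.026(3700) − 2.25(4) = 14.8 − 48.3 + 96.2 − 9 = 53.7.
∂Q_x/∂p = −3.5, so E_p = (−3.5)·(13.8/53.7) ≈ -0.90.
|E_p| < 1: demand is inelastic.

-0.90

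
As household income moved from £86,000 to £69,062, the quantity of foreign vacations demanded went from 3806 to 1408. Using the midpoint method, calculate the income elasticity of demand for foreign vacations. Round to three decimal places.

4.210

%ΔQ = (1408 − 3806)/[(3806+1408)/2] = -2398/2607 ≈ -0.9198.
%ΔY = (69,062 − 86,000)/[(86,000+69,062)/2] = -16938/77531 ≈ -0.2185.
E_I = %ΔQ/%ΔY ≈ 4.210.
E_I > 1: normal good (luxury).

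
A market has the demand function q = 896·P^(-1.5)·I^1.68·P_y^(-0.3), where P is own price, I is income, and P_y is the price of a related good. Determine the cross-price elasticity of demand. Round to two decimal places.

-0.30

For a Cobb–Douglas (constant-elasticity) form q = A·P_y^α·…, the elasticity with respect to P_y equals the exponent α at every point.
Here the exponent on P_y is -0.3, so the cross-price elasticity of demand is -0.30.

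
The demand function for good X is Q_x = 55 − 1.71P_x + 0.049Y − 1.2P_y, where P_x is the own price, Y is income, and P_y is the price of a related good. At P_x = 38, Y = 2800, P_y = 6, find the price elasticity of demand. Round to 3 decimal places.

-0.541

At the given point, Q_x = 55 − 1.71(38) + 0.049(2800) − 1.2(6) = 55 − 64.98 + 137.2 − 7.2 = 120.02.
∂Q_x/∂P_x = −1.71, so E_p = (−1.71)·(38/120.02) ≈ -0.541.
|E_p| < 1: demand is inelastic.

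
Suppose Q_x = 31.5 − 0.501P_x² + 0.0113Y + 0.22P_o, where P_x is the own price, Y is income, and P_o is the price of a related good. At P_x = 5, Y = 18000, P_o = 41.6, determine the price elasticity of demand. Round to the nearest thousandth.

Substituting, Q_x = 31.5 − 0.501(5)² + 0.0113(18000) + 0.22(41.6) = 31.5 − 12.525 + 203.4 + 9.152 = 231.527.
∂Q_x/∂P_x = −2·0.501·P_x = -5.01, so E_p = -5.01·(5/231.527) ≈ -0.108.
|E_p| < 1: demand is inelastic.

-0.108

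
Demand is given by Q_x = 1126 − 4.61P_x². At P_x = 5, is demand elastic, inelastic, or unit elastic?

inelastic

At P_x = 5, Q_x = 1010.75.
dQ_x/dP_x = −2·4.61·P_x = −46.1.
Point elasticity E = (dQ_x/dP_x)·(P_x/Q_x) = -46.1 × 5/1010.75 ≈ -0.228.
|E| ≈ 0.228 < 1, so demand is inelastic.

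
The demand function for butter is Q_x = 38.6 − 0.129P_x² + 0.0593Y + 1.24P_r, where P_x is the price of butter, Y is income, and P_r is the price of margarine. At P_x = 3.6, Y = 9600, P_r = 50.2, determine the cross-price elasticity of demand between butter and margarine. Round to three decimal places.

0.093

Q_x = 38.6 − 0.129(3.6)² + 0.0593(9600) + 1.24(50.2) = 38.6 − 1.6718 + 569.28 + 62.248 = 668.4562.
∂Q_x/∂P_r = +1.24, so E_xy = 1.24·(50.2/668.4562) ≈ 0.093.
E_xy > 0: the goods are substitutes.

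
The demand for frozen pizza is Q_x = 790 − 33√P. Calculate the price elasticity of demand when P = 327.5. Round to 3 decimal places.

-1.549

At P = 327.5, Q_x = 192.8003.
dQ_x/dP = −33/(2√P) = −33/(2·18.097).
Point elasticity E = (dQ_x/dP)·(P/Q_x) = -0.9118 × 327.5/192.8003 ≈ -1.549.
|E| > 1, so demand is elastic at this price.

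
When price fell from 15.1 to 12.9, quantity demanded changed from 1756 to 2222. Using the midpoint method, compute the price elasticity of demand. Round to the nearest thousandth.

-1.491

%ΔQ = (2222 − 1756)/[(1756 + 2222)/2] = 466/1989 ≈ 0.2343.
%Δp = (12.9 − 15.1)/[(15.1 + 12.9)/2] = -2.2/14 ≈ -0.1571.
Arc elasticity E = %ΔQ/%Δp ≈ 0.2343/-0.1571 ≈ -1.491.
|E| > 1: demand is elastic over this range.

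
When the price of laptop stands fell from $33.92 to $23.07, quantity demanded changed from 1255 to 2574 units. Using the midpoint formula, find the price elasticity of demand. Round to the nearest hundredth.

-1.81

%ΔQ = (2574 − 1255)/[(1255 + 2574)/2] = 1319/1914.5 ≈ 0.6890.
%Δp = (23.07 − 33.92)/[(33.92 + 23.07)/2] = -10.85/28.495 ≈ -0.3808.
Arc elasticity E = %ΔQ/%Δp ≈ 0.6890/-0.3808 ≈ -1.81.
|E| > 1: demand is elastic over this range.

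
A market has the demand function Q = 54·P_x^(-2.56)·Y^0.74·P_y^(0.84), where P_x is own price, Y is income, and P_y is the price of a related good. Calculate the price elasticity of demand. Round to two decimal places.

-2.56

For a Cobb–Douglas (constant-elasticity) form Q = A·P_x^α·…, the elasticity with respect to P_x equals the exponent α at every point.
Here the exponent on P_x is -2.56, so the price elasticity of demand is -2.56.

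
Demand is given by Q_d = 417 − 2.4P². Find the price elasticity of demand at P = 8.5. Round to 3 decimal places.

-1.424

At P = 8.5, Q_d = 243.6.
dQ_d/dP = −2·2.4·P = −40.8.
Point elasticity E = (dQ_d/dP)·(P/Q_d) = -40.8 × 8.5/243.6 ≈ -1.424.
|E| > 1, so demand is elastic at this price.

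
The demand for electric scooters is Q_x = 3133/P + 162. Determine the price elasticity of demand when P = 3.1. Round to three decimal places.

At P = 3.1, Q_x = 1172.6452.
dQ_x/dP = −3133/P² = −326.0146.
Point elasticity E = (dQ_x/dP)·(P/Q_x) = -326.0146 × 3.1/1172.6452 ≈ -0.862.
|E| < 1, so demand is inelastic at this price.

-0.862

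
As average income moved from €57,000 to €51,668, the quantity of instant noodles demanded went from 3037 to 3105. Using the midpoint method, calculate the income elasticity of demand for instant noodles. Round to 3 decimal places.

%ΔQ = (3105 − 3037)/[(3037+3105)/2] = 68/3071 ≈ 0.0221.
%ΔI = (51,668 − 57,000)/[(57,000+51,668)/2] = -5332/54334 ≈ -0.0981.
E_I = %ΔQ/%ΔI ≈ -0.226.
E_I < 0: inferior good.

-0.226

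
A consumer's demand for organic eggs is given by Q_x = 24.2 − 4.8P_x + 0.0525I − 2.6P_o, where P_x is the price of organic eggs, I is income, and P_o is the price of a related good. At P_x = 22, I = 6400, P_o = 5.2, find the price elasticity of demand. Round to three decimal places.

-0.438

First evaluate Q_x: 24.2 − 4.8(22) + 0.0525(6400) − 2.6(5.2) = 24.2 − 105.6 + 336 − 13.52 = 241.08.
∂Q_x/∂P_x = −4.8, so E_p = (−4.8)·(22/241.08) ≈ -0.438.
|E_p| < 1: demand is inelastic.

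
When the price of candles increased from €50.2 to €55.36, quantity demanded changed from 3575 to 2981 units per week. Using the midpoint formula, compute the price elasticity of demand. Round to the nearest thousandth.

-1.854

%ΔQ = (2981 − 3575)/[(3575 + 2981)/2] = -594/3278 ≈ -0.1812.
%Δp = (55.36 − 50.2)/[(50.2 + 55.36)/2] = 5.16/52.78 ≈ 0.0978.
Arc elasticity E = %ΔQ/%Δp ≈ -0.1812/0.0978 ≈ -1.854.
|E| > 1: demand is elastic over this range.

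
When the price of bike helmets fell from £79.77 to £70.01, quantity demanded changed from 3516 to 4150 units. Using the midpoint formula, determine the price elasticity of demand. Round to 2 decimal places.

%Δq = (4150 − 3516)/[(3516 + 4150)/2] = 634/3833 ≈ 0.1654.
%ΔP = (70.01 − 79.77)/[(79.77 + 70.01)/2] = -9.76/74.89 ≈ -0.1303.
Arc elasticity E = %Δq/%ΔP ≈ 0.1654/-0.1303 ≈ -1.27.
|E| > 1: demand is elastic over this range.

-1.27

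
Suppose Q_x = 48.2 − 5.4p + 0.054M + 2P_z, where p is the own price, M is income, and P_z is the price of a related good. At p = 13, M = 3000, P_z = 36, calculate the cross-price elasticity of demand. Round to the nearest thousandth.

0.340

Substituting, Q_x = 48.2 − 5.4(13) + 0.054(3000) + 2(36) = 48.2 − 70.2 + 162 + 72 = 212.
∂Q_x/∂P_z = +2, so E_xy = 2·(36/212) ≈ 0.340.
E_xy > 0: the goods are substitutes.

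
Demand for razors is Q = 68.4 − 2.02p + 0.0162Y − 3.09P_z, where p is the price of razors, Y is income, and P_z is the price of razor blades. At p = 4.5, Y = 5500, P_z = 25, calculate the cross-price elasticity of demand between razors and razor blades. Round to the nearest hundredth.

-1.09

Substituting, Q = 68.4 − 2.02(4.5) + 0.0162(5500) − 3.09(25) = 68.4 − 9.09 + 89.1 − 77.25 = 71.16.
∂Q/∂P_z = −3.09, so E_xy = -3.09·(25/71.16) ≈ -1.09.
E_xy < 0: the goods are complements.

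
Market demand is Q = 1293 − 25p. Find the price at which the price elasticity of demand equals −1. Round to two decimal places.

25.86

For linear demand Q = a − bp, E = −bp/(a − bp). |E| = 1 ⇒ bp = a − bp ⇒ p = a/(2b).
p = 1293/(2·25) = 25.86.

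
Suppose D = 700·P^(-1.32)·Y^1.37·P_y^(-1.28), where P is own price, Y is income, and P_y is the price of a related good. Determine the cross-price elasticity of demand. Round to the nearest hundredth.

For a Cobb–Douglas (constant-elasticity) form D = A·P_y^α·…, the elasticity with respect to P_y equals the exponent α at every point.
Here the exponent on P_y is -1.28, so the cross-price elasticity of demand is -1.28.

-1.28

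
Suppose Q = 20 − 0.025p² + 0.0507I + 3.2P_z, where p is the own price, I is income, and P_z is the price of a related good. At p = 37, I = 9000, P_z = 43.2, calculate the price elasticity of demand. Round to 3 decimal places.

Substituting, Q = 20 − 0.025(37)² + 0.0507(9000) + 3.2(43.2) = 20 − 34.225 + 456.3 + 138.24 = 580.315.
∂Q/∂p = −2·0.025·p = -1.85, so E_p = -1.85·(37/580.315) ≈ -0.118.
|E_p| < 1: demand is inelastic.

-0.118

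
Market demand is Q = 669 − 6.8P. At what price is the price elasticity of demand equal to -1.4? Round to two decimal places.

Set −bP/(a − bP) = −1.4 ⇒ bP = 1.4(a − bP) ⇒ bP(1+1.4) = 1.4·a.
P = 1.4·669/(6.8·2.4) ≈ 57.39.

57.39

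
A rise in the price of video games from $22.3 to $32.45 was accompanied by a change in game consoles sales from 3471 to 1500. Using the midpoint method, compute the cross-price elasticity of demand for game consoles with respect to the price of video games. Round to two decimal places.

%ΔQ_x = (1500 − 3471)/[(3471+1500)/2] = -1971/2485.5 ≈ -0.7930.
%ΔP_y = (32.45 − 22.3)/[(22.3+32.45)/2] ≈ 0.3708.
E_xy = -0.7930/0.3708 ≈ -2.14.
E_xy < 0, so game consoles and video games are complements.

-2.14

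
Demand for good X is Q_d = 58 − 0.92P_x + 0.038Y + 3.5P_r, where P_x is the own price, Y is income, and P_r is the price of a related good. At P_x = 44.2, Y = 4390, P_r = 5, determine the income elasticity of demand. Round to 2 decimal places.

Evaluating quantity at (P_x, Y, P_r) gives Q_d = 58 − 0.92(44.2) + 0.038(4390) + 3.5(5) = 58 − 40.664 + 166.82 + 17.5 = 201.656.
∂Q_d/∂Y = +0.038, so E_I = 0.038·(4390/201.656) ≈ 0.83.
E_I ∈ (0,1): normal good (necessity).

0.83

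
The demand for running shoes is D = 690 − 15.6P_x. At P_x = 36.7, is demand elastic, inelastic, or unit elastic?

elastic

At P_x = 36.7, D = 117.48.
dD/dP_x = −15.6.
Point elasticity E = (dD/dP_x)·(P_x/D) = -15.6 × 36.7/117.48 ≈ -4.873.
|E| ≈ 4.873 > 1, so demand is elastic.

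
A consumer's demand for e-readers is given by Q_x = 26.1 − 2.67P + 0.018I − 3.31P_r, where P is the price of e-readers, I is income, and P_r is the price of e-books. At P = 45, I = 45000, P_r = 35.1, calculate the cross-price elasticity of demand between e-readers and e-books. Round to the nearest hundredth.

-0.19

Evaluating quantity at (P, I, P_r) gives Q_x = 26.1 − 2.67(45) + 0.018(45000) − 3.31(35.1) = 26.1 − 120.15 + 810 − 116.181 = 599.769.
∂Q_x/∂P_r = −3.31, so E_xy = -3.31·(35.1/599.769) ≈ -0.19.
E_xy < 0: the goods are complements.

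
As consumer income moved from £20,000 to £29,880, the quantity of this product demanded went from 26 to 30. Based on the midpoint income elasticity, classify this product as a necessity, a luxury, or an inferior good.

%ΔQ = (30 − 26)/[(26+30)/2] = 4/28 ≈ 0.1429.
%ΔM = (29,880 − 20,000)/[(20,000+29,880)/2] = 9880/24940 ≈ 0.3962.
E_I = %ΔQ/%ΔM ≈ 0.361.
E_I ∈ (0,1): normal good (necessity).

necessity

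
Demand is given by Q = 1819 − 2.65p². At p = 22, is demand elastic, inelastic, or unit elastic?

At p = 22, Q = 536.4.
dQ/dp = −2·2.65·p = −116.6.
Point elasticity E = (dQ/dp)·(p/Q) = -116.6 × 22/536.4 ≈ -4.782.
|E| ≈ 4.782 > 1, so demand is elastic.

elastic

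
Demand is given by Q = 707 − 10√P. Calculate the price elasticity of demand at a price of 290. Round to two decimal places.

-0.16

At P = 290, Q = 536.7061.
dQ/dP = −10/(2√P) = −10/(2·17.0294).
Point elasticity E = (dQ/dP)·(P/Q) = -0.2936 × 290/536.7061 ≈ -0.16.
|E| < 1, so demand is inelastic at this price.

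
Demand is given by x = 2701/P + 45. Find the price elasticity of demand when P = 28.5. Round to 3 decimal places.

At P = 28.5, x = 139.7719.
dx/dP = −2701/P² = −3.3253.
Point elasticity E = (dx/dP)·(P/x) = -3.3253 × 28.5/139.7719 ≈ -0.678.
|E| < 1, so demand is inelastic at this price.

-0.678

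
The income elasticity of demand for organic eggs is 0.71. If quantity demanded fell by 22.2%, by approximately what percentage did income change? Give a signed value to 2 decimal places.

%ΔQ ≈ E × %ΔI ⇒ %ΔI = %ΔQ / E = (-22.2%)/(0.71) ≈ -31.27%.

-31.27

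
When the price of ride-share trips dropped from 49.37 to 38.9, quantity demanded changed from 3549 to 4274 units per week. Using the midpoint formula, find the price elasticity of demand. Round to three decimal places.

-0.781

%ΔQ = (4274 − 3549)/[(3549 + 4274)/2] = 725/3911.5 ≈ 0.1854.
%Δp = (38.9 − 49.37)/[(49.37 + 38.9)/2] = -10.47/44.135 ≈ -0.2372.
Arc elasticity E = %ΔQ/%Δp ≈ 0.1854/-0.2372 ≈ -0.781.
|E| < 1: demand is inelastic over this range.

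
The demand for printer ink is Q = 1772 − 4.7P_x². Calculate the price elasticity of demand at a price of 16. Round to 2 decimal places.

At P_x = 16, Q = 568.8.
dQ/dP_x = −2·4.7·P_x = −150.4.
Point elasticity E = (dQ/dP_x)·(P_x/Q) = -150.4 × 16/568.8 ≈ -4.23.
|E| > 1, so demand is elastic at this price.

-4.23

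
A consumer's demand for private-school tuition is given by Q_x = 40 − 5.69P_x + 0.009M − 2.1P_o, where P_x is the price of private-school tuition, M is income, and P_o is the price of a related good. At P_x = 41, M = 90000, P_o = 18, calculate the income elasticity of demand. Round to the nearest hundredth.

1.40

First evaluate Q_x: 40 − 5.69(41) + 0.009(90000) − 2.1(18) = 40 − 233.29 + 810 − 37.8 = 578.91.
∂Q_x/∂M = +0.009, so E_I = 0.009·(90000/578.91) ≈ 1.40.
E_I > 1: normal good (luxury).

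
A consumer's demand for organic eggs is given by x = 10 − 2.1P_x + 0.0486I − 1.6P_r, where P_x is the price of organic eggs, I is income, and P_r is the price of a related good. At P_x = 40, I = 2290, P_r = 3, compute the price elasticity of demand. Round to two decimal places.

x = 10 − 2.1(40) + 0.0486(2290) − 1.6(3) = 10 − 84 + 111.294 − 4.8 = 32.494.
∂x/∂P_x = −2.1, so E_p = (−2.1)·(40/32.494) ≈ -2.59.
|E_p| > 1: demand is elastic.

-2.59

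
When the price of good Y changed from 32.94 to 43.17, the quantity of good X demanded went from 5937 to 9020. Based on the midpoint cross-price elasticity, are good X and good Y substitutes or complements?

%ΔQ_x = (9020 − 5937)/[(5937+9020)/2] = 3083/7478.5 ≈ 0.4122.
%ΔP_y = (43.17 − 32.94)/[(32.94+43.17)/2] ≈ 0.2688.
E_xy = 0.4122/0.2688 ≈ 1.534.
E_xy > 0, so the goods are substitutes.

substitutes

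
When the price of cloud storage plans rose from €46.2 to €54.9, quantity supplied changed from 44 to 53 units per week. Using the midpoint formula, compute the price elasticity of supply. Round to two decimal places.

1.08

%ΔQ = (53 − 44)/[(44 + 53)/2] = 9/48.5 ≈ 0.1856.
%ΔP = (54.9 − 46.2)/[(46.2 + 54.9)/2] = 8.7/50.55 ≈ 0.1721.
Arc elasticity E = %ΔQ/%ΔP ≈ 0.1856/0.1721 ≈ 1.08.
|E| > 1: supply is elastic over this range.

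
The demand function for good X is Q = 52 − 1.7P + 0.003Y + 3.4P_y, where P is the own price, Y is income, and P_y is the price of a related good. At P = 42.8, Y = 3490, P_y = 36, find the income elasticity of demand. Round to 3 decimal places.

0.093

First evaluate Q: 52 − 1.7(42.8) + 0.003(3490) + 3.4(36) = 52 − 72.76 + 10.47 + 122.4 = 112.11.
∂Q/∂Y = +0.003, so E_I = 0.003·(3490/112.11) ≈ 0.093.
E_I ∈ (0,1): normal good (necessity).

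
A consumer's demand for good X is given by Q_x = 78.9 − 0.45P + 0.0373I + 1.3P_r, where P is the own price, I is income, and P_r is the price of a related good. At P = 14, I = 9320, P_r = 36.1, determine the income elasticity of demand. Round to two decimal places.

0.74

Q_x = 78.9 − 0.45(14) + 0.0373(9320) + 1.3(36.1) = 78.9 − 6.3 + 347.636 + 46.93 = 467.166.
∂Q_x/∂I = +0.0373, so E_I = 0.0373·(9320/467.166) ≈ 0.74.
E_I ∈ (0,1): normal good (necessity).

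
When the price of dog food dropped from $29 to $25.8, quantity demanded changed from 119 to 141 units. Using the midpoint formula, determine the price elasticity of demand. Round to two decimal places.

-1.45

%ΔQ = (141 − 119)/[(119 + 141)/2] = 22/130 ≈ 0.1692.
%Δp = (25.8 − 29)/[(29 + 25.8)/2] = -3.2/27.4 ≈ -0.1168.
Arc elasticity E = %ΔQ/%Δp ≈ 0.1692/-0.1168 ≈ -1.45.
|E| > 1: demand is elastic over this range.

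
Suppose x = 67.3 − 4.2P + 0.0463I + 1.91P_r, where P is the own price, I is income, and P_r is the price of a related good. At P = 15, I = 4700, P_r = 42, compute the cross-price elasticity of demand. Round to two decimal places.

First evaluate x: 67.3 − 4.2(15) + 0.0463(4700) + 1.91(42) = 67.3 − 63 + 217.61 + 80.22 = 302.13.
∂x/∂P_r = +1.91, so E_xy = 1.91·(42/302.13) ≈ 0.27.
E_xy > 0: the goods are substitutes.

0.27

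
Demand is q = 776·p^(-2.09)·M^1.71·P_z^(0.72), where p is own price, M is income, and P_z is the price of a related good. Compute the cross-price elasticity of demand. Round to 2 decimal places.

For a Cobb–Douglas (constant-elasticity) form q = A·P_z^α·…, the elasticity with respect to P_z equals the exponent α at every point.
Here the exponent on P_z is 0.72, so the cross-price elasticity of demand is 0.72.

0.72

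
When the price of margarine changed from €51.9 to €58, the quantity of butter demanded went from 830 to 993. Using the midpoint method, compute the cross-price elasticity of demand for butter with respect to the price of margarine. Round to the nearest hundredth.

%ΔQ_x = (993 − 830)/[(830+993)/2] = 163/911.5 ≈ 0.1788.
%ΔP_y = (58 − 51.9)/[(51.9+58)/2] ≈ 0.1110.
E_xy = 0.1788/0.1110 ≈ 1.61.
E_xy > 0, so butter and margarine are substitutes.

1.61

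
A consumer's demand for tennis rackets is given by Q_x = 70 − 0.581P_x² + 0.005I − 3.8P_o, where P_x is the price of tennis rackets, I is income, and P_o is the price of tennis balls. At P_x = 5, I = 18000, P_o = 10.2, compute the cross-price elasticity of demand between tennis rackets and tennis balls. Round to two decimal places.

-0.36

At the given point, Q_x = 70 − 0.581(5)² + 0.005(18000) − 3.8(10.2) = 70 − 14.525 + 90 − 38.76 = 106.715.
∂Q_x/∂P_o = −3.8, so E_xy = -3.8·(10.2/106.715) ≈ -0.36.
E_xy < 0: the goods are complements.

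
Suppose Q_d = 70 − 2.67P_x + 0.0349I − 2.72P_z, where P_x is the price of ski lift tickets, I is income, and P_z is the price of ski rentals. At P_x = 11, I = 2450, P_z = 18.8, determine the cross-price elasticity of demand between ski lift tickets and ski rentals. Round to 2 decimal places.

-0.68

At the given point, Q_d = 70 − 2.67(11) + 0.0349(2450) − 2.72(18.8) = 70 − 29.37 + 85.505 − 51.136 = 74.999.
∂Q_d/∂P_z = −2.72, so E_xy = -2.72·(18.8/74.999) ≈ -0.68.
E_xy < 0: the goods are complements.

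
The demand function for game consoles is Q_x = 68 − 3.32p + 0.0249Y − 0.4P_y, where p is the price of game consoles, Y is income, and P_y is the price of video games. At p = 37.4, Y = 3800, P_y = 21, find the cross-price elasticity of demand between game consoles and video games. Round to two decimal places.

Substituting, Q_x = 68 − 3.32(37.4) + 0.0249(3800) − 0.4(21) = 68 − 124.168 + 94.62 − 8.4 = 30.052.
∂Q_x/∂P_y = −0.4, so E_xy = -0.4·(21/30.052) ≈ -0.28.
E_xy < 0: the goods are complements.

-0.28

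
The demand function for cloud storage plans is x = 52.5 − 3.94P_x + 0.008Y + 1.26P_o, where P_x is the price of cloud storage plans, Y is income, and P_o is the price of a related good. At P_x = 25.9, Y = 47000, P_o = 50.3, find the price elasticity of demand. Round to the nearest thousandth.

Evaluating quantity at (P_x, Y, P_o) gives x = 52.5 − 3.94(25.9) + 0.008(47000) + 1.26(50.3) = 52.5 − 102.046 + 376 + 63.378 = 389.832.
∂x/∂P_x = −3.94, so E_p = (−3.94)·(25.9/389.832) ≈ -0.262.
|E_p| < 1: demand is inelastic.

-0.262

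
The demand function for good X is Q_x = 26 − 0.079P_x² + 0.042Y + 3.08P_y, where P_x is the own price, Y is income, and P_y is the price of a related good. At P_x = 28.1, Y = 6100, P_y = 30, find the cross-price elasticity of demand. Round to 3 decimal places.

At the given point, Q_x = 26 − 0.079(28.1)² + 0.042(6100) + 3.08(30) = 26 − 62.3792 + 256.2 + 92.4 = 312.2208.
∂Q_x/∂P_y = +3.08, so E_xy = 3.08·(30/312.2208) ≈ 0.296.
E_xy > 0: the goods are substitutes.

0.296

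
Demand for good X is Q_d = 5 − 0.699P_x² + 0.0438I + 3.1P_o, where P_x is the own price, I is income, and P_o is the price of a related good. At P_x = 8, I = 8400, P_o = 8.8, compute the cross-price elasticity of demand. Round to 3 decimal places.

First evaluate Q_d: 5 − 0.699(8)² + 0.0438(8400) + 3.1(8.8) = 5 − 44.736 + 367.92 + 27.28 = 355.464.
∂Q_d/∂P_o = +3.1, so E_xy = 3.1·(8.8/355.464) ≈ 0.077.
E_xy > 0: the goods are substitutes.

0.077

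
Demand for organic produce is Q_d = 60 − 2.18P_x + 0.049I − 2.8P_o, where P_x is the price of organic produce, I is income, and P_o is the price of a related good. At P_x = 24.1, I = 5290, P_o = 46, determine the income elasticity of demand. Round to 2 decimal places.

Q_d = 60 − 2.18(24.1) + 0.049(5290) − 2.8(46) = 60 − 52.538 + 259.21 − 128.8 = 137.872.
∂Q_d/∂I = +0.049, so E_I = 0.049·(5290/137.872) ≈ 1.88.
E_I > 1: normal good (luxury).

1.88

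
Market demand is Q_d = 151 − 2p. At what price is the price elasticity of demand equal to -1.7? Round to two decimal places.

47.54

Set −bp/(a − bp) = −1.7 ⇒ bp = 1.7(a − bp) ⇒ bp(1+1.7) = 1.7·a.
p = 1.7·151/(2·2.7) ≈ 47.54.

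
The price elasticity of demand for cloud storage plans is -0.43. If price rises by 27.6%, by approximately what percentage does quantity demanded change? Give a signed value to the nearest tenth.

-11.9

%ΔQ ≈ E × %ΔP = (-0.43) × (27.6%) ≈ -11.9%.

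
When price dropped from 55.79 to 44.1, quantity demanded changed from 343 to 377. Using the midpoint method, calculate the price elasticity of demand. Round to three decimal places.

%Δq = (377 − 343)/[(343 + 377)/2] = 34/360 ≈ 0.0944.
%Δp = (44.1 − 55.79)/[(55.79 + 44.1)/2] = -11.69/49.945 ≈ -0.2341.
Arc elasticity E = %Δq/%Δp ≈ 0.0944/-0.2341 ≈ -0.404.
|E| < 1: demand is inelastic over this range.

-0.404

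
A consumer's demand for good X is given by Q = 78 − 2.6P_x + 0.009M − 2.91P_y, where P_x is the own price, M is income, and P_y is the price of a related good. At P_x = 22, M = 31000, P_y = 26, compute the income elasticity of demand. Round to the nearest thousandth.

1.245

First evaluate Q: 78 − 2.6(22) + 0.009(31000) − 2.91(26) = 78 − 57.2 + 279 − 75.66 = 224.14.
∂Q/∂M = +0.009, so E_I = 0.009·(31000/224.14) ≈ 1.245.
E_I > 1: normal good (luxury).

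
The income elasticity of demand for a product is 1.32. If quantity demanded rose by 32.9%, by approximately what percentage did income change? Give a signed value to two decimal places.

%ΔQ ≈ E × %ΔI ⇒ %ΔI = %ΔQ / E = (32.9%)/(1.32) ≈ 24.92%.

24.92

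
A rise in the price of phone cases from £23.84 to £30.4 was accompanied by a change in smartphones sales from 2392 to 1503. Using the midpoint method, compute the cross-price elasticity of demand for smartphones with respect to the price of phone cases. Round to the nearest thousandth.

-1.887

%ΔQ_x = (1503 − 2392)/[(2392+1503)/2] = -889/1947.5 ≈ -0.4565.
%ΔP_y = (30.4 − 23.84)/[(23.84+30.4)/2] ≈ 0.2419.
E_xy = -0.4565/0.2419 ≈ -1.887.
E_xy < 0, so smartphones and phone cases are complements.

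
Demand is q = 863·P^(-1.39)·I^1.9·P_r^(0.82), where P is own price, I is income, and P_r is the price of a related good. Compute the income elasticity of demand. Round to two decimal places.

For a Cobb–Douglas (constant-elasticity) form q = A·I^α·…, the elasticity with respect to I equals the exponent α at every point.
Here the exponent on I is 1.9, so the income elasticity of demand is 1.90.

1.90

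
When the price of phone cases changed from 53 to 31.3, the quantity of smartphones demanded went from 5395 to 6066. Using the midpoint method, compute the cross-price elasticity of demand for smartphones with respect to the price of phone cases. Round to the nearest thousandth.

-0.227

%ΔQ_x = (6066 − 5395)/[(5395+6066)/2] = 671/5730.5 ≈ 0.1171.
%ΔP_y = (31.3 − 53)/[(53+31.3)/2] ≈ -0.5148.
E_xy = 0.1171/-0.5148 ≈ -0.227.
E_xy < 0, so smartphones and phone cases are complements.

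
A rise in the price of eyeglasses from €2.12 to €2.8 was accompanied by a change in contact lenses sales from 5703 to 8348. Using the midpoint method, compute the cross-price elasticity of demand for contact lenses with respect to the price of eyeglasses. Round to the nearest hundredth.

%ΔQ_x = (8348 − 5703)/[(5703+8348)/2] = 2645/7025.5 ≈ 0.3765.
%ΔP_y = (2.8 − 2.12)/[(2.12+2.8)/2] ≈ 0.2764.
E_xy = 0.3765/0.2764 ≈ 1.36.
E_xy > 0, so contact lenses and eyeglasses are substitutes.

1.36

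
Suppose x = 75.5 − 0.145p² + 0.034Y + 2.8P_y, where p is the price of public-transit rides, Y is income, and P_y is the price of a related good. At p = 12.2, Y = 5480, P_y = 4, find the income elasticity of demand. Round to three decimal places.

0.741

Substituting, x = 75.5 − 0.145(12.2)² + 0.034(5480) + 2.8(4) = 75.5 − 21.5818 + 186.32 + 11.2 = 251.4382.
∂x/∂Y = +0.034, so E_I = 0.034·(5480/251.4382) ≈ 0.741.
E_I ∈ (0,1): normal good (necessity).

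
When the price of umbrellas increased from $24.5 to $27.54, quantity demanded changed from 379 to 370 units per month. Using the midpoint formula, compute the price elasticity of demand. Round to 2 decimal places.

-0.21

%ΔQ = (370 − 379)/[(379 + 370)/2] = -9/374.5 ≈ -0.0240.
%Δp = (27.54 − 24.5)/[(24.5 + 27.54)/2] = 3.04/26.02 ≈ 0.1168.
Arc elasticity E = %ΔQ/%Δp ≈ -0.0240/0.1168 ≈ -0.21.
|E| < 1: demand is inelastic over this range.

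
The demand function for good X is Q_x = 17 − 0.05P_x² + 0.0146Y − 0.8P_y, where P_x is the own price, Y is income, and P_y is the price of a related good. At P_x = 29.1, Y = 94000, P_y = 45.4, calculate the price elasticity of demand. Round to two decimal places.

At the given point, Q_x = 17 − 0.05(29.1)² + 0.0146(94000) − 0.8(45.4) = 17 − 42.3405 + 1372.4 − 36.32 = 1310.7395.
∂Q_x/∂P_x = −2·0.05·P_x = -2.91, so E_p = -2.91·(29.1/1310.7395) ≈ -0.06.
|E_p| < 1: demand is inelastic.

-0.06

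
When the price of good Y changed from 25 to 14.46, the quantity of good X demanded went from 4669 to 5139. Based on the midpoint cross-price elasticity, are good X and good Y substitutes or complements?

complements

%ΔQ_x = (5139 − 4669)/[(4669+5139)/2] = 470/4904 ≈ 0.0958.
%ΔP_y = (14.46 − 25)/[(25+14.46)/2] ≈ -0.5342.
E_xy = 0.0958/-0.5342 ≈ -0.179.
E_xy < 0, so the goods are complements.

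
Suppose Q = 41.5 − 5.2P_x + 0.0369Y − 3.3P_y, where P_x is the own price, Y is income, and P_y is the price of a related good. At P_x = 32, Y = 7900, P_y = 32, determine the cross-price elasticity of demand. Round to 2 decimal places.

-1.73

Substituting, Q = 41.5 − 5.2(32) + 0.0369(7900) − 3.3(32) = 41.5 − 166.4 + 291.51 − 105.6 = 61.01.
∂Q/∂P_y = −3.3, so E_xy = -3.3·(32/61.01) ≈ -1.73.
E_xy < 0: the goods are complements.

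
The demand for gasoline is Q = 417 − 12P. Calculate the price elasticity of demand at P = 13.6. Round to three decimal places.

At P = 13.6, Q = 253.8.
dQ/dP = −12.
Point elasticity E = (dQ/dP)·(P/Q) = -12 × 13.6/253.8 ≈ -0.643.
|E| < 1, so demand is inelastic at this price.

-0.643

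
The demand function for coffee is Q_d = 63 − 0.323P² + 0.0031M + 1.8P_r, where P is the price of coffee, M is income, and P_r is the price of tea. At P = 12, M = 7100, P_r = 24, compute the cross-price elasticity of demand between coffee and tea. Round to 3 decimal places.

Q_d = 63 − 0.323(12)² + 0.0031(7100) + 1.8(24) = 63 − 46.512 + 22.01 + 43.2 = 81.698.
∂Q_d/∂P_r = +1.8, so E_xy = 1.8·(24/81.698) ≈ 0.529.
E_xy > 0: the goods are substitutes.

0.529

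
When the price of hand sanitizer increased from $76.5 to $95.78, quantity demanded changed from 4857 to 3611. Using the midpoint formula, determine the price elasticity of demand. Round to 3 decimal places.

%Δq = (3611 − 4857)/[(4857 + 3611)/2] = -1246/4234 ≈ -0.2943.
%Δp = (95.78 − 76.5)/[(76.5 + 95.78)/2] = 19.28/86.14 ≈ 0.2238.
Arc elasticity E = %Δq/%Δp ≈ -0.2943/0.2238 ≈ -1.315.
|E| > 1: demand is elastic over this range.

-1.315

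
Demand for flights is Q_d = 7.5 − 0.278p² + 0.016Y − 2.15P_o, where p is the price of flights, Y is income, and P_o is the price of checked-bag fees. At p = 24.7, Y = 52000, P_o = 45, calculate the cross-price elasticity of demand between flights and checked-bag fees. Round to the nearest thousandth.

At the given point, Q_d = 7.5 − 0.278(24.7)² + 0.016(52000) − 2.15(45) = 7.5 − 169.605 + 832 − 96.75 = 573.145.
∂Q_d/∂P_o = −2.15, so E_xy = -2.15·(45/573.145) ≈ -0.169.
E_xy < 0: the goods are complements.

-0.169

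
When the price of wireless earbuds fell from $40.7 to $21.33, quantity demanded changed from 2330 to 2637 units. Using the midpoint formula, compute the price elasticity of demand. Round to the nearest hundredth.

%ΔQ = (2637 − 2330)/[(2330 + 2637)/2] = 307/2483.5 ≈ 0.1236.
%Δp = (21.33 − 40.7)/[(40.7 + 21.33)/2] = -19.37/31.015 ≈ -0.6245.
Arc elasticity E = %ΔQ/%Δp ≈ 0.1236/-0.6245 ≈ -0.20.
|E| < 1: demand is inelastic over this range.

-0.20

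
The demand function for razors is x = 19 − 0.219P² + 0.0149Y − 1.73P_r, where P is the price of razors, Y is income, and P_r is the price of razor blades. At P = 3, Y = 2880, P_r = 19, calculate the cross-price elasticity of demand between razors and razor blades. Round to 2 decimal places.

-1.21

x = 19 − 0.219(3)² + 0.0149(2880) − 1.73(19) = 19 − 1.971 + 42.912 − 32.87 = 27.071.
∂x/∂P_r = −1.73, so E_xy = -1.73·(19/27.071) ≈ -1.21.
E_xy < 0: the goods are complements.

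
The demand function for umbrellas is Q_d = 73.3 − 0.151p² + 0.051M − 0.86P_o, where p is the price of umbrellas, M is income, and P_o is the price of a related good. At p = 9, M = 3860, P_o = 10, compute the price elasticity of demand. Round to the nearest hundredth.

First evaluate Q_d: 73.3 − 0.151(9)² + 0.051(3860) − 0.86(10) = 73.3 − 12.231 + 196.86 − 8.6 = 249.329.
∂Q_d/∂p = −2·0.151·p = -2.718, so E_p = -2.718·(9/249.329) ≈ -0.10.
|E_p| < 1: demand is inelastic.

-0.10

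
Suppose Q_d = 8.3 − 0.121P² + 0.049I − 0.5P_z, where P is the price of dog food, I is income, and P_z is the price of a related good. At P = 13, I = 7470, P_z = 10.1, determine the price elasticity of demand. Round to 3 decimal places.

-0.117

First evaluate Q_d: 8.3 − 0.121(13)² + 0.049(7470) − 0.5(10.1) = 8.3 − 20.449 + 366.03 − 5.05 = 348.831.
∂Q_d/∂P = −2·0.121·P = -3.146, so E_p = -3.146·(13/348.831) ≈ -0.117.
|E_p| < 1: demand is inelastic.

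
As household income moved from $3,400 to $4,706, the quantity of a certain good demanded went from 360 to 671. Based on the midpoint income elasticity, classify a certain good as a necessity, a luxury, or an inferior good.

%ΔQ = (671 − 360)/[(360+671)/2] = 311/515.5 ≈ 0.6033.
%ΔI = (4,706 − 3,400)/[(3,400+4,706)/2] = 1306/4053 ≈ 0.3222.
E_I = %ΔQ/%ΔI ≈ 1.872.
E_I > 1: normal good (luxury).

luxury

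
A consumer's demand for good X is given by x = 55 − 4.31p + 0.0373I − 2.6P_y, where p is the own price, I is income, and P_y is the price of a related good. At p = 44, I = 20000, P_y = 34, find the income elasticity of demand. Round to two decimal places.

1.43

First evaluate x: 55 − 4.31(44) + 0.0373(20000) − 2.6(34) = 55 − 189.64 + 746 − 88.4 = 522.96.
∂x/∂I = +0.0373, so E_I = 0.0373·(20000/522.96) ≈ 1.43.
E_I > 1: normal good (luxury).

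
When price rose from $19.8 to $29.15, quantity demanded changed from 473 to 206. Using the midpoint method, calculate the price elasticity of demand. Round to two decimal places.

%Δq = (206 − 473)/[(473 + 206)/2] = -267/339.5 ≈ -0.7865.
%Δp = (29.15 − 19.8)/[(19.8 + 29.15)/2] = 9.35/24.475 ≈ 0.3820.
Arc elasticity E = %Δq/%Δp ≈ -0.7865/0.3820 ≈ -2.06.
|E| > 1: demand is elastic over this range.

-2.06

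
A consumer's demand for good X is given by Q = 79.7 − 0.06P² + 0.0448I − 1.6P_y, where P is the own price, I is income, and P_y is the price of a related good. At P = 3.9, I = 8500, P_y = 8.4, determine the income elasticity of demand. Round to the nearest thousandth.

Substituting, Q = 79.7 − 0.06(3.9)² + 0.0448(8500) − 1.6(8.4) = 79.7 − 0.9126 + 380.8 − 13.44 = 446.1474.
∂Q/∂I = +0.0448, so E_I = 0.0448·(8500/446.1474) ≈ 0.854.
E_I ∈ (0,1): normal good (necessity).

0.854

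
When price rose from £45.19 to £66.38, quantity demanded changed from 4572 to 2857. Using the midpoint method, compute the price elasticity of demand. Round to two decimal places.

-1.22

%Δq = (2857 − 4572)/[(4572 + 2857)/2] = -1715/3714.5 ≈ -0.4617.
%ΔP = (66.38 − 45.19)/[(45.19 + 66.38)/2] = 21.19/55.785 ≈ 0.3799.
Arc elasticity E = %Δq/%ΔP ≈ -0.4617/0.3799 ≈ -1.22.
|E| > 1: demand is elastic over this range.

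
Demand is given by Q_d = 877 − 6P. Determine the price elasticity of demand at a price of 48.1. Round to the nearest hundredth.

At P = 48.1, Q_d = 588.4.
dQ_d/dP = −6.
Point elasticity E = (dQ_d/dP)·(P/Q_d) = -6 × 48.1/588.4 ≈ -0.49.
|E| < 1, so demand is inelastic at this price.

-0.49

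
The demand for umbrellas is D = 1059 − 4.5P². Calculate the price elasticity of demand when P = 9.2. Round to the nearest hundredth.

-1.12

At P = 9.2, D = 678.12.
dD/dP = −2·4.5·P = −82.8.
Point elasticity E = (dD/dP)·(P/D) = -82.8 × 9.2/678.12 ≈ -1.12.
|E| > 1, so demand is elastic at this price.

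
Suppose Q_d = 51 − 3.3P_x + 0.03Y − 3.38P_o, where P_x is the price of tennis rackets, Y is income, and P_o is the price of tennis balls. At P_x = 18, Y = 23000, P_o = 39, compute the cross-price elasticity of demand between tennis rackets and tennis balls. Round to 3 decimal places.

-0.240

Evaluating quantity at (P_x, Y, P_o) gives Q_d = 51 − 3.3(18) + 0.03(23000) − 3.38(39) = 51 − 59.4 + 690 − 131.82 = 549.78.
∂Q_d/∂P_o = −3.38, so E_xy = -3.38·(39/549.78) ≈ -0.240.
E_xy < 0: the goods are complements.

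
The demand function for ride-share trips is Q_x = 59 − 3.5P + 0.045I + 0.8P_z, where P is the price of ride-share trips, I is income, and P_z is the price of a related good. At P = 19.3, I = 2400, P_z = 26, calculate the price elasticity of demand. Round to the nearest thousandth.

-0.562

Evaluating quantity at (P, I, P_z) gives Q_x = 59 − 3.5(19.3) + 0.045(2400) + 0.8(26) = 59 − 67.55 + 108 + 20.8 = 120.25.
∂Q_x/∂P = −3.5, so E_p = (−3.5)·(19.3/120.25) ≈ -0.562.
|E_p| < 1: demand is inelastic.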